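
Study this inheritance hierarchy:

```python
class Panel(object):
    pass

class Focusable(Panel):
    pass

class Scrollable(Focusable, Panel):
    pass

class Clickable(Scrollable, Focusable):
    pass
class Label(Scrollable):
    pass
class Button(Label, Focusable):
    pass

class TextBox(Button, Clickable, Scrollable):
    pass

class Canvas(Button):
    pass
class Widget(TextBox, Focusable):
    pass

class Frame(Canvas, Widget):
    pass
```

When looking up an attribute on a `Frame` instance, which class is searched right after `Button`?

L[Frame] = Frame + merge(L[Canvas], L[Widget], [Canvas Widget])
  take Canvas:  [Canvas Button Label Scrollable Focusable Panel object] + [Widget TextBox Button Label Clickable Scrollable Focusable Panel object] + [Canvas Widget]
  take Widget:  [Button Label Scrollable Focusable Panel object] + [Widget TextBox Button Label Clickable Scrollable Focusable Panel object] + [Widget]
  take TextBox:  [Button Label Scrollable Focusable Panel object] + [TextBox Button Label Clickable Scrollable Focusable Panel object]
  take Button:  [Button Label Scrollable Focusable Panel object] + [Button Label Clickable Scrollable Focusable Panel object]
  take Label:  [Label Scrollable Focusable Panel object] + [Label Clickable Scrollable Focusable Panel object]
  take Clickable:  [Scrollable Focusable Panel object] + [Clickable Scrollable Focusable Panel object]
  take Scrollable:  [Scrollable Focusable Panel object] + [Scrollable Focusable Panel object]
  take Focusable:  [Focusable Panel object] + [Focusable Panel object]
  take Panel:  [Panel object] + [Panel object]
  take object:  [object] + [object]
MRO: Frame Canvas Widget TextBox Button Label Clickable Scrollable Focusable Panel object
Button is at position 4; next is Label.

Label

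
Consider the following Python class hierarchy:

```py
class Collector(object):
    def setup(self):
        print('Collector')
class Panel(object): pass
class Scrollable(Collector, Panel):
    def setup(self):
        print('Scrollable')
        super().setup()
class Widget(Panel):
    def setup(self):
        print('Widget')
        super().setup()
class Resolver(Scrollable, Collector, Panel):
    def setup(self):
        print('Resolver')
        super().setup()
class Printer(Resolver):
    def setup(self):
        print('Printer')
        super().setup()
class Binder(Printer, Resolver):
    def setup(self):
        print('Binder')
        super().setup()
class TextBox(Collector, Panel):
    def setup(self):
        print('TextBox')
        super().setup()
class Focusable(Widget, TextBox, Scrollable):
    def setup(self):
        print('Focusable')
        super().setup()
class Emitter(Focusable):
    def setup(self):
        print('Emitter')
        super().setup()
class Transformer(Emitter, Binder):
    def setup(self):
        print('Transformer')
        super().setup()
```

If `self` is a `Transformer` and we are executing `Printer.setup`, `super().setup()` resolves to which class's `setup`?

Resolver

L[Transformer] = Transformer + merge(L[Emitter], L[Binder], [Emitter Binder])
  take Emitter:  [Emitter Focusable Widget TextBox Scrollable Collector Panel object] + [Binder Printer Resolver Scrollable Collector Panel object] + [Emitter Binder]
  take Focusable:  [Focusable Widget TextBox Scrollable Collector Panel object] + [Binder Printer Resolver Scrollable Collector Panel object] + [Binder]
  take Widget:  [Widget TextBox Scrollable Collector Panel object] + [Binder Printer Resolver Scrollable Collector Panel object] + [Binder]
  take TextBox:  [TextBox Scrollable Collector Panel object] + [Binder Printer Resolver Scrollable Collector Panel object] + [Binder]
  take Binder:  [Scrollable Collector Panel object] + [Binder Printer Resolver Scrollable Collector Panel object] + [Binder]
  take Printer:  [Scrollable Collector Panel object] + [Printer Resolver Scrollable Collector Panel object]
  take Resolver:  [Scrollable Collector Panel object] + [Resolver Scrollable Collector Panel object]
  take Scrollable:  [Scrollable Collector Panel object] + [Scrollable Collector Panel object]
  take Collector:  [Collector Panel object] + [Collector Panel object]
  take Panel:  [Panel object] + [Panel object]
  take object:  [object] + [object]
MRO: Transformer Emitter Focusable Widget TextBox Binder Printer Resolver Scrollable Collector Panel object
super() in Printer.setup on a Transformer instance goes to the class after Printer in Transformer's MRO: Resolver.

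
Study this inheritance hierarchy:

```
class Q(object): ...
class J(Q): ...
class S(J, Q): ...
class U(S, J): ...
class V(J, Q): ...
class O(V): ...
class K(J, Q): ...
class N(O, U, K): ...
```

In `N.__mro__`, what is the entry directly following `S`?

K

L[N] = N + merge(L[O], L[U], L[K], [O U K])
  take O:  [O V J Q object] + [U S J Q object] + [K J Q object] + [O U K]
  take V:  [V J Q object] + [U S J Q object] + [K J Q object] + [U K]
  take U:  [J Q object] + [U S J Q object] + [K J Q object] + [U K]
  take S:  [J Q object] + [S J Q object] + [K J Q object] + [K]
  take K:  [J Q object] + [J Q object] + [K J Q object] + [K]
  take J:  [J Q object] + [J Q object] + [J Q object]
  take Q:  [Q object] + [Q object] + [Q object]
  take object:  [object] + [object] + [object]
MRO: N O V U S K J Q object
S is at position 4; next is K.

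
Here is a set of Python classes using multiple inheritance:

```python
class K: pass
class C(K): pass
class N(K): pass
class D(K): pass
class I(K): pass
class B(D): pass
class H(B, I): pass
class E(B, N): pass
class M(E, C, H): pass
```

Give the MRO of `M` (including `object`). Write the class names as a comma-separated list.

M, E, C, H, B, D, N, I, K, object

L[M] = M + merge(L[E], L[C], L[H], [E C H])
  take E:  [E B D N K object] + [C K object] + [H B D I K object] + [E C H]
  take C:  [B D N K object] + [C K object] + [H B D I K object] + [C H]
  take H:  [B D N K object] + [K object] + [H B D I K object] + [H]
  take B:  [B D N K object] + [K object] + [B D I K object]
  take D:  [D N K object] + [K object] + [D I K object]
  take N:  [N K object] + [K object] + [I K object]
  take I:  [K object] + [K object] + [I K object]
  take K:  [K object] + [K object] + [K object]
  take object:  [object] + [object] + [object]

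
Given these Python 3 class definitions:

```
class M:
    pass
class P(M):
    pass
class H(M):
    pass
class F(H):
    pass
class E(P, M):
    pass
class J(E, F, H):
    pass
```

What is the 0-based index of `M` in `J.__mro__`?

5

L[J] = J + merge(L[E], L[F], L[H], [E F H])
  take E:  [E P M object] + [F H M object] + [H M object] + [E F H]
  take P:  [P M object] + [F H M object] + [H M object] + [F H]
  take F:  [M object] + [F H M object] + [H M object] + [F H]
  take H:  [M object] + [H M object] + [H M object] + [H]
  take M:  [M object] + [M object] + [M object]
  take object:  [object] + [object] + [object]
MRO: J E P F H M object
M sits at index 5.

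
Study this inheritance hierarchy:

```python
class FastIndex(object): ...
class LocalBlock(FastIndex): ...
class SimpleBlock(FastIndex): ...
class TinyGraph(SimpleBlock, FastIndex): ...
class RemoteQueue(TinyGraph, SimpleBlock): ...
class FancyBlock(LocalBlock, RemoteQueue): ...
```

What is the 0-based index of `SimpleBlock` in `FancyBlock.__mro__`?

4

L[FancyBlock] = FancyBlock + merge(L[LocalBlock], L[RemoteQueue], [LocalBlock RemoteQueue])
  take LocalBlock:  [LocalBlock FastIndex object] + [RemoteQueue TinyGraph SimpleBlock FastIndex object] + [LocalBlock RemoteQueue]
  take RemoteQueue:  [FastIndex object] + [RemoteQueue TinyGraph SimpleBlock FastIndex object] + [RemoteQueue]
  take TinyGraph:  [FastIndex object] + [TinyGraph SimpleBlock FastIndex object]
  take SimpleBlock:  [FastIndex object] + [SimpleBlock FastIndex object]
  take FastIndex:  [FastIndex object] + [FastIndex object]
  take object:  [object] + [object]
MRO: FancyBlock LocalBlock RemoteQueue TinyGraph SimpleBlock FastIndex object
SimpleBlock sits at index 4.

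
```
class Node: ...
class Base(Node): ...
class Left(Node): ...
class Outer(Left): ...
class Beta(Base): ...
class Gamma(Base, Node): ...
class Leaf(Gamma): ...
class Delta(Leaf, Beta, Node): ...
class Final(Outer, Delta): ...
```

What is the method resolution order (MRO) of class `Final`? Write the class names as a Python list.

[Final, Outer, Left, Delta, Leaf, Gamma, Beta, Base, Node, object]

L[Final] = Final + merge(L[Outer], L[Delta], [Outer Delta])
  take Outer:  [Outer Left Node object] + [Delta Leaf Gamma Beta Base Node object] + [Outer Delta]
  take Left:  [Left Node object] + [Delta Leaf Gamma Beta Base Node object] + [Delta]
  take Delta:  [Node object] + [Delta Leaf Gamma Beta Base Node object] + [Delta]
  take Leaf:  [Node object] + [Leaf Gamma Beta Base Node object]
  take Gamma:  [Node object] + [Gamma Beta Base Node object]
  take Beta:  [Node object] + [Beta Base Node object]
  take Base:  [Node object] + [Base Node object]
  take Node:  [Node object] + [Node object]
  take object:  [object] + [object]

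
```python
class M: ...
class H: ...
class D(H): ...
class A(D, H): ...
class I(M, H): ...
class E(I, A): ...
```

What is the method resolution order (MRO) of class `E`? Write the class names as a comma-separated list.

E, I, M, A, D, H, object

L[E] = E + merge(L[I], L[A], [I A])
  take I:  [I M H object] + [A D H object] + [I A]
  take M:  [M H object] + [A D H object] + [A]
  take A:  [H object] + [A D H object] + [A]
  take D:  [H object] + [D H object]
  take H:  [H object] + [H object]
  take object:  [object] + [object]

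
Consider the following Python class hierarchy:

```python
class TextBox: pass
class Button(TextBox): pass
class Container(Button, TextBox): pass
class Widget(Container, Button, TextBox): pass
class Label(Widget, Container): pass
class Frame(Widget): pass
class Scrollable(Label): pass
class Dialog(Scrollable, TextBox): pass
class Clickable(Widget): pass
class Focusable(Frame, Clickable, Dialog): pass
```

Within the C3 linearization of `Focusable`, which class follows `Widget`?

L[Focusable] = Focusable + merge(L[Frame], L[Clickable], L[Dialog], [Frame Clickable Dialog])
  take Frame:  [Frame Widget Container Button TextBox object] + [Clickable Widget Container Button TextBox object] + [Dialog Scrollable Label Widget Container Button TextBox object] + [Frame Clickable Dialog]
  take Clickable:  [Widget Container Button TextBox object] + [Clickable Widget Container Button TextBox object] + [Dialog Scrollable Label Widget Container Button TextBox object] + [Clickable Dialog]
  take Dialog:  [Widget Container Button TextBox object] + [Widget Container Button TextBox object] + [Dialog Scrollable Label Widget Container Button TextBox object] + [Dialog]
  take Scrollable:  [Widget Container Button TextBox object] + [Widget Container Button TextBox object] + [Scrollable Label Widget Container Button TextBox object]
  take Label:  [Widget Container Button TextBox object] + [Widget Container Button TextBox object] + [Label Widget Container Button TextBox object]
  take Widget:  [Widget Container Button TextBox object] + [Widget Container Button TextBox object] + [Widget Container Button TextBox object]
  take Container:  [Container Button TextBox object] + [Container Button TextBox object] + [Container Button TextBox object]
  take Button:  [Button TextBox object] + [Button TextBox object] + [Button TextBox object]
  take TextBox:  [TextBox object] + [TextBox object] + [TextBox object]
  take object:  [object] + [object] + [object]
MRO: Focusable Frame Clickable Dialog Scrollable Label Widget Container Button TextBox object
Widget is at position 6; next is Container.

Container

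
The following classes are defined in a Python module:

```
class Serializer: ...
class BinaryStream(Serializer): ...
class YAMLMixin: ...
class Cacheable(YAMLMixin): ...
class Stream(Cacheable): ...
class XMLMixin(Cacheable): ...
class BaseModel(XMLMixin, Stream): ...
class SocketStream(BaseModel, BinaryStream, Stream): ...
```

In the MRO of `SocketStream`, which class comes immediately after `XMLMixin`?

BinaryStream

L[SocketStream] = SocketStream + merge(L[BaseModel], L[BinaryStream], L[Stream], [BaseModel BinaryStream Stream])
  take BaseModel:  [BaseModel XMLMixin Stream Cacheable YAMLMixin object] + [BinaryStream Serializer object] + [Stream Cacheable YAMLMixin object] + [BaseModel BinaryStream Stream]
  take XMLMixin:  [XMLMixin Stream Cacheable YAMLMixin object] + [BinaryStream Serializer object] + [Stream Cacheable YAMLMixin object] + [BinaryStream Stream]
  take BinaryStream:  [Stream Cacheable YAMLMixin object] + [BinaryStream Serializer object] + [Stream Cacheable YAMLMixin object] + [BinaryStream Stream]
  take Stream:  [Stream Cacheable YAMLMixin object] + [Serializer object] + [Stream Cacheable YAMLMixin object] + [Stream]
  take Cacheable:  [Cacheable YAMLMixin object] + [Serializer object] + [Cacheable YAMLMixin object]
  take YAMLMixin:  [YAMLMixin object] + [Serializer object] + [YAMLMixin object]
  take Serializer:  [object] + [Serializer object] + [object]
  take object:  [object] + [object] + [object]
MRO: SocketStream BaseModel XMLMixin BinaryStream Stream Cacheable YAMLMixin Serializer object
XMLMixin is at position 2; next is BinaryStream.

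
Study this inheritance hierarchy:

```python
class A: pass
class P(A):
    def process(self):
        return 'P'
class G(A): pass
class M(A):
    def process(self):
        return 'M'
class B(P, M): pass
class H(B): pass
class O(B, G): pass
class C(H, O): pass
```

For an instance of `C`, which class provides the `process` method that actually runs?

P

L[C] = C + merge(L[H], L[O], [H O])
  take H:  [H B P M A object] + [O B P M G A object] + [H O]
  take O:  [B P M A object] + [O B P M G A object] + [O]
  take B:  [B P M A object] + [B P M G A object]
  take P:  [P M A object] + [P M G A object]
  take M:  [M A object] + [M G A object]
  take G:  [A object] + [G A object]
  take A:  [A object] + [A object]
  take object:  [object] + [object]
MRO: C H O B P M G A object
process is defined in: M, P. First along the MRO is P.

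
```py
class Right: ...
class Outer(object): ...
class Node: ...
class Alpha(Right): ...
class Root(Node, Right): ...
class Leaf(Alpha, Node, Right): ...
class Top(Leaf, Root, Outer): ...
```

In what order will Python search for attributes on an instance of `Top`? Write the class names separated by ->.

L[Top] = Top + merge(L[Leaf], L[Root], L[Outer], [Leaf Root Outer])
  take Leaf:  [Leaf Alpha Node Right object] + [Root Node Right object] + [Outer object] + [Leaf Root Outer]
  take Alpha:  [Alpha Node Right object] + [Root Node Right object] + [Outer object] + [Root Outer]
  take Root:  [Node Right object] + [Root Node Right object] + [Outer object] + [Root Outer]
  take Node:  [Node Right object] + [Node Right object] + [Outer object] + [Outer]
  take Right:  [Right object] + [Right object] + [Outer object] + [Outer]
  take Outer:  [object] + [object] + [Outer object] + [Outer]
  take object:  [object] + [object] + [object]

Top -> Leaf -> Alpha -> Root -> Node -> Right -> Outer -> object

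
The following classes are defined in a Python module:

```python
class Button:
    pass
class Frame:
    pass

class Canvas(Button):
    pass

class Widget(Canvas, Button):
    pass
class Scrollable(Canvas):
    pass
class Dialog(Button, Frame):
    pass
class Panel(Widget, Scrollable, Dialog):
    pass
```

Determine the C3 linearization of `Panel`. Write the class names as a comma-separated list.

L[Panel] = Panel + merge(L[Widget], L[Scrollable], L[Dialog], [Widget Scrollable Dialog])
  take Widget:  [Widget Canvas Button object] + [Scrollable Canvas Button object] + [Dialog Button Frame object] + [Widget Scrollable Dialog]
  take Scrollable:  [Canvas Button object] + [Scrollable Canvas Button object] + [Dialog Button Frame object] + [Scrollable Dialog]
  take Canvas:  [Canvas Button object] + [Canvas Button object] + [Dialog Button Frame object] + [Dialog]
  take Dialog:  [Button object] + [Button object] + [Dialog Button Frame object] + [Dialog]
  take Button:  [Button object] + [Button object] + [Button Frame object]
  take Frame:  [object] + [object] + [Frame object]
  take object:  [object] + [object] + [object]

Panel, Widget, Scrollable, Canvas, Dialog, Button, Frame, object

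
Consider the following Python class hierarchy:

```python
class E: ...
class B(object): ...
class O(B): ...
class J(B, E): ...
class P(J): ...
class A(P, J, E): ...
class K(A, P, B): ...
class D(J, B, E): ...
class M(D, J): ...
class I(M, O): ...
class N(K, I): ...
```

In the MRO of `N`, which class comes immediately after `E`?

L[N] = N + merge(L[K], L[I], [K I])
  take K:  [K A P J B E object] + [I M D J O B E object] + [K I]
  take A:  [A P J B E object] + [I M D J O B E object] + [I]
  take P:  [P J B E object] + [I M D J O B E object] + [I]
  take I:  [J B E object] + [I M D J O B E object] + [I]
  take M:  [J B E object] + [M D J O B E object]
  take D:  [J B E object] + [D J O B E object]
  take J:  [J B E object] + [J O B E object]
  take O:  [B E object] + [O B E object]
  take B:  [B E object] + [B E object]
  take E:  [E object] + [E object]
  take object:  [object] + [object]
MRO: N K A P I M D J O B E object
E is at position 10; next is object.

object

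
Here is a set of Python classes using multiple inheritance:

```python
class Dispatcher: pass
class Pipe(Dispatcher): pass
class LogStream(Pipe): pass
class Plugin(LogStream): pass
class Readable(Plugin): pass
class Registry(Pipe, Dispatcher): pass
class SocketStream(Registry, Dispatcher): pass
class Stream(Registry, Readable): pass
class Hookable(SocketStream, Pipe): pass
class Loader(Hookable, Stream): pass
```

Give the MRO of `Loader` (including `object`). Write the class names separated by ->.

L[Loader] = Loader + merge(L[Hookable], L[Stream], [Hookable Stream])
  take Hookable:  [Hookable SocketStream Registry Pipe Dispatcher object] + [Stream Registry Readable Plugin LogStream Pipe Dispatcher object] + [Hookable Stream]
  take SocketStream:  [SocketStream Registry Pipe Dispatcher object] + [Stream Registry Readable Plugin LogStream Pipe Dispatcher object] + [Stream]
  take Stream:  [Registry Pipe Dispatcher object] + [Stream Registry Readable Plugin LogStream Pipe Dispatcher object] + [Stream]
  take Registry:  [Registry Pipe Dispatcher object] + [Registry Readable Plugin LogStream Pipe Dispatcher object]
  take Readable:  [Pipe Dispatcher object] + [Readable Plugin LogStream Pipe Dispatcher object]
  take Plugin:  [Pipe Dispatcher object] + [Plugin LogStream Pipe Dispatcher object]
  take LogStream:  [Pipe Dispatcher object] + [LogStream Pipe Dispatcher object]
  take Pipe:  [Pipe Dispatcher object] + [Pipe Dispatcher object]
  take Dispatcher:  [Dispatcher object] + [Dispatcher object]
  take object:  [object] + [object]

Loader -> Hookable -> SocketStream -> Stream -> Registry -> Readable -> Plugin -> LogStream -> Pipe -> Dispatcher -> object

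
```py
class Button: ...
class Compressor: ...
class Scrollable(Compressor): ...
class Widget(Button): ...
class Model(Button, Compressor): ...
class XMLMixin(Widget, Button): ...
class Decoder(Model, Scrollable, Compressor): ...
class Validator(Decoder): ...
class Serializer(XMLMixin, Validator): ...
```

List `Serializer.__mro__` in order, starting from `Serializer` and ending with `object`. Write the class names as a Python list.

L[Serializer] = Serializer + merge(L[XMLMixin], L[Validator], [XMLMixin Validator])
  take XMLMixin:  [XMLMixin Widget Button object] + [Validator Decoder Model Button Scrollable Compressor object] + [XMLMixin Validator]
  take Widget:  [Widget Button object] + [Validator Decoder Model Button Scrollable Compressor object] + [Validator]
  take Validator:  [Button object] + [Validator Decoder Model Button Scrollable Compressor object] + [Validator]
  take Decoder:  [Button object] + [Decoder Model Button Scrollable Compressor object]
  take Model:  [Button object] + [Model Button Scrollable Compressor object]
  take Button:  [Button object] + [Button Scrollable Compressor object]
  take Scrollable:  [object] + [Scrollable Compressor object]
  take Compressor:  [object] + [Compressor object]
  take object:  [object] + [object]

[Serializer, XMLMixin, Widget, Validator, Decoder, Model, Button, Scrollable, Compressor, object]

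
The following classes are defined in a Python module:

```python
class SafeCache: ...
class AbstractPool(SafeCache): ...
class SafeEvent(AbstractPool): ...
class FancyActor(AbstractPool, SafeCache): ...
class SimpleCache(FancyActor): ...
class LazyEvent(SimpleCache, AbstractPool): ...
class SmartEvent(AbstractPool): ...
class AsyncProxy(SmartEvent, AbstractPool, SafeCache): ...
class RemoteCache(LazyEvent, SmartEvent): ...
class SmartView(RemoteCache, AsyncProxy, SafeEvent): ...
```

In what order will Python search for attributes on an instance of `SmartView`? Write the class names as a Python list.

[SmartView, RemoteCache, LazyEvent, SimpleCache, FancyActor, AsyncProxy, SmartEvent, SafeEvent, AbstractPool, SafeCache, object]

L[SmartView] = SmartView + merge(L[RemoteCache], L[AsyncProxy], L[SafeEvent], [RemoteCache AsyncProxy SafeEvent])
  take RemoteCache:  [RemoteCache LazyEvent SimpleCache FancyActor SmartEvent AbstractPool SafeCache object] + [AsyncProxy SmartEvent AbstractPool SafeCache object] + [SafeEvent AbstractPool SafeCache object] + [RemoteCache AsyncProxy SafeEvent]
  take LazyEvent:  [LazyEvent SimpleCache FancyActor SmartEvent AbstractPool SafeCache object] + [AsyncProxy SmartEvent AbstractPool SafeCache object] + [SafeEvent AbstractPool SafeCache object] + [AsyncProxy SafeEvent]
  take SimpleCache:  [SimpleCache FancyActor SmartEvent AbstractPool SafeCache object] + [AsyncProxy SmartEvent AbstractPool SafeCache object] + [SafeEvent AbstractPool SafeCache object] + [AsyncProxy SafeEvent]
  take FancyActor:  [FancyActor SmartEvent AbstractPool SafeCache object] + [AsyncProxy SmartEvent AbstractPool SafeCache object] + [SafeEvent AbstractPool SafeCache object] + [AsyncProxy SafeEvent]
  take AsyncProxy:  [SmartEvent AbstractPool SafeCache object] + [AsyncProxy SmartEvent AbstractPool SafeCache object] + [SafeEvent AbstractPool SafeCache object] + [AsyncProxy SafeEvent]
  take SmartEvent:  [SmartEvent AbstractPool SafeCache object] + [SmartEvent AbstractPool SafeCache object] + [SafeEvent AbstractPool SafeCache object] + [SafeEvent]
  take SafeEvent:  [AbstractPool SafeCache object] + [AbstractPool SafeCache object] + [SafeEvent AbstractPool SafeCache object] + [SafeEvent]
  take AbstractPool:  [AbstractPool SafeCache object] + [AbstractPool SafeCache object] + [AbstractPool SafeCache object]
  take SafeCache:  [SafeCache object] + [SafeCache object] + [SafeCache object]
  take object:  [object] + [object] + [object]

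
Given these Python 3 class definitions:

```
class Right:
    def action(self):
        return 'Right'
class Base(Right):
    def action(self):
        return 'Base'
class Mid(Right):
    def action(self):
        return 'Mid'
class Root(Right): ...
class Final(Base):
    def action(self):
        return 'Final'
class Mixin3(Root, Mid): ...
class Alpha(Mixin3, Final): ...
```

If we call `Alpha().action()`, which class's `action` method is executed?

Mid

L[Alpha] = Alpha + merge(L[Mixin3], L[Final], [Mixin3 Final])
  take Mixin3:  [Mixin3 Root Mid Right object] + [Final Base Right object] + [Mixin3 Final]
  take Root:  [Root Mid Right object] + [Final Base Right object] + [Final]
  take Mid:  [Mid Right object] + [Final Base Right object] + [Final]
  take Final:  [Right object] + [Final Base Right object] + [Final]
  take Base:  [Right object] + [Base Right object]
  take Right:  [Right object] + [Right object]
  take object:  [object] + [object]
MRO: Alpha Mixin3 Root Mid Final Base Right object
action is defined in: Base, Final, Mid, Right. First along the MRO is Mid.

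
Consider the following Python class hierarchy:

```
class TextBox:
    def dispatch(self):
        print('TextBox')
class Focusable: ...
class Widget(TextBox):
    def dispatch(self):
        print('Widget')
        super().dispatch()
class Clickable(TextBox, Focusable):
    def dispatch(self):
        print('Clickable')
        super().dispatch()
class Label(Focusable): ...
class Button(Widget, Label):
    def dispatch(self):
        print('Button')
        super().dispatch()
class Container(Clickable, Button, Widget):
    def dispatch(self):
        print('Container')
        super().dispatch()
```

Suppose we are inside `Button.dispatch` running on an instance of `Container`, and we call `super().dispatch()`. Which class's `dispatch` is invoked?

Widget

L[Container] = Container + merge(L[Clickable], L[Button], L[Widget], [Clickable Button Widget])
  take Clickable:  [Clickable TextBox Focusable object] + [Button Widget TextBox Label Focusable object] + [Widget TextBox object] + [Clickable Button Widget]
  take Button:  [TextBox Focusable object] + [Button Widget TextBox Label Focusable object] + [Widget TextBox object] + [Button Widget]
  take Widget:  [TextBox Focusable object] + [Widget TextBox Label Focusable object] + [Widget TextBox object] + [Widget]
  take TextBox:  [TextBox Focusable object] + [TextBox Label Focusable object] + [TextBox object]
  take Label:  [Focusable object] + [Label Focusable object] + [object]
  take Focusable:  [Focusable object] + [Focusable object] + [object]
  take object:  [object] + [object] + [object]
MRO: Container Clickable Button Widget TextBox Label Focusable object
super() in Button.dispatch on a Container instance goes to the class after Button in Container's MRO: Widget.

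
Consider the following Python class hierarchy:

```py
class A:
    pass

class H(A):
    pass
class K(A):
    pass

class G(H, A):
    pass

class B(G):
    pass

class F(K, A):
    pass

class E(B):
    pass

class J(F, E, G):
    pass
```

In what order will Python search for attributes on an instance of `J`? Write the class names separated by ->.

J -> F -> K -> E -> B -> G -> H -> A -> object

L[J] = J + merge(L[F], L[E], L[G], [F E G])
  take F:  [F K A object] + [E B G H A object] + [G H A object] + [F E G]
  take K:  [K A object] + [E B G H A object] + [G H A object] + [E G]
  take E:  [A object] + [E B G H A object] + [G H A object] + [E G]
  take B:  [A object] + [B G H A object] + [G H A object] + [G]
  take G:  [A object] + [G H A object] + [G H A object] + [G]
  take H:  [A object] + [H A object] + [H A object]
  take A:  [A object] + [A object] + [A object]
  take object:  [object] + [object] + [object]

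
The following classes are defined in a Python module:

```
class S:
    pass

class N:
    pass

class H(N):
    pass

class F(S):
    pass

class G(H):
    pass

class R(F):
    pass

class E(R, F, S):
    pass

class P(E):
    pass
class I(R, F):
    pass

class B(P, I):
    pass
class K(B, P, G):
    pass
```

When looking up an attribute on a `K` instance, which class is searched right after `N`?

L[K] = K + merge(L[B], L[P], L[G], [B P G])
  take B:  [B P E I R F S object] + [P E R F S object] + [G H N object] + [B P G]
  take P:  [P E I R F S object] + [P E R F S object] + [G H N object] + [P G]
  take E:  [E I R F S object] + [E R F S object] + [G H N object] + [G]
  take I:  [I R F S object] + [R F S object] + [G H N object] + [G]
  take R:  [R F S object] + [R F S object] + [G H N object] + [G]
  take F:  [F S object] + [F S object] + [G H N object] + [G]
  take S:  [S object] + [S object] + [G H N object] + [G]
  take G:  [object] + [object] + [G H N object] + [G]
  take H:  [object] + [object] + [H N object]
  take N:  [object] + [object] + [N object]
  take object:  [object] + [object] + [object]
MRO: K B P E I R F S G H N object
N is at position 10; next is object.

object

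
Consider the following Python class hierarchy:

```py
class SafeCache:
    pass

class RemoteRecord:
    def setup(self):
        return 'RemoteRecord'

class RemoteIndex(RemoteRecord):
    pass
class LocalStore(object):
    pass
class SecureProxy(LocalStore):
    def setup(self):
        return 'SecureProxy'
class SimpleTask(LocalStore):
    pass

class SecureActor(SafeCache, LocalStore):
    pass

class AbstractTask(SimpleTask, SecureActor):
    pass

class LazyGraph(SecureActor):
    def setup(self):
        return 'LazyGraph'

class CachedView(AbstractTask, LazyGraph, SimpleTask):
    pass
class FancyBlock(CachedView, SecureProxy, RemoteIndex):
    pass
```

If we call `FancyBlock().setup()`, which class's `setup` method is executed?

L[FancyBlock] = FancyBlock + merge(L[CachedView], L[SecureProxy], L[RemoteIndex], [CachedView SecureProxy RemoteIndex])
  take CachedView:  [CachedView AbstractTask LazyGraph SimpleTask SecureActor SafeCache LocalStore object] + [SecureProxy LocalStore object] + [RemoteIndex RemoteRecord object] + [CachedView SecureProxy RemoteIndex]
  take AbstractTask:  [AbstractTask LazyGraph SimpleTask SecureActor SafeCache LocalStore object] + [SecureProxy LocalStore object] + [RemoteIndex RemoteRecord object] + [SecureProxy RemoteIndex]
  take LazyGraph:  [LazyGraph SimpleTask SecureActor SafeCache LocalStore object] + [SecureProxy LocalStore object] + [RemoteIndex RemoteRecord object] + [SecureProxy RemoteIndex]
  take SimpleTask:  [SimpleTask SecureActor SafeCache LocalStore object] + [SecureProxy LocalStore object] + [RemoteIndex RemoteRecord object] + [SecureProxy RemoteIndex]
  take SecureActor:  [SecureActor SafeCache LocalStore object] + [SecureProxy LocalStore object] + [RemoteIndex RemoteRecord object] + [SecureProxy RemoteIndex]
  take SafeCache:  [SafeCache LocalStore object] + [SecureProxy LocalStore object] + [RemoteIndex RemoteRecord object] + [SecureProxy RemoteIndex]
  take SecureProxy:  [LocalStore object] + [SecureProxy LocalStore object] + [RemoteIndex RemoteRecord object] + [SecureProxy RemoteIndex]
  take LocalStore:  [LocalStore object] + [LocalStore object] + [RemoteIndex RemoteRecord object] + [RemoteIndex]
  take RemoteIndex:  [object] + [object] + [RemoteIndex RemoteRecord object] + [RemoteIndex]
  take RemoteRecord:  [object] + [object] + [RemoteRecord object]
  take object:  [object] + [object] + [object]
MRO: FancyBlock CachedView AbstractTask LazyGraph SimpleTask SecureActor SafeCache SecureProxy LocalStore RemoteIndex RemoteRecord object
setup is defined in: LazyGraph, RemoteRecord, SecureProxy. First along the MRO is LazyGraph.

LazyGraph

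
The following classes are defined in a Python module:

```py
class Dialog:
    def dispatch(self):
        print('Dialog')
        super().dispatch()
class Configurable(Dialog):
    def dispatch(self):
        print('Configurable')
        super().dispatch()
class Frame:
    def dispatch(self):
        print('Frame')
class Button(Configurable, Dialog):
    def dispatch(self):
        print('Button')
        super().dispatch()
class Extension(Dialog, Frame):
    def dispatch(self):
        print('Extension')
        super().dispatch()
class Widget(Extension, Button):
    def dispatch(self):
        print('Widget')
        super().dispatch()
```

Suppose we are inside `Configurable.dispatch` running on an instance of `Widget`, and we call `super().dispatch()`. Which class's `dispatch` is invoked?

Dialog

L[Widget] = Widget + merge(L[Extension], L[Button], [Extension Button])
  take Extension:  [Extension Dialog Frame object] + [Button Configurable Dialog object] + [Extension Button]
  take Button:  [Dialog Frame object] + [Button Configurable Dialog object] + [Button]
  take Configurable:  [Dialog Frame object] + [Configurable Dialog object]
  take Dialog:  [Dialog Frame object] + [Dialog object]
  take Frame:  [Frame object] + [object]
  take object:  [object] + [object]
MRO: Widget Extension Button Configurable Dialog Frame object
super() in Configurable.dispatch on a Widget instance goes to the class after Configurable in Widget's MRO: Dialog.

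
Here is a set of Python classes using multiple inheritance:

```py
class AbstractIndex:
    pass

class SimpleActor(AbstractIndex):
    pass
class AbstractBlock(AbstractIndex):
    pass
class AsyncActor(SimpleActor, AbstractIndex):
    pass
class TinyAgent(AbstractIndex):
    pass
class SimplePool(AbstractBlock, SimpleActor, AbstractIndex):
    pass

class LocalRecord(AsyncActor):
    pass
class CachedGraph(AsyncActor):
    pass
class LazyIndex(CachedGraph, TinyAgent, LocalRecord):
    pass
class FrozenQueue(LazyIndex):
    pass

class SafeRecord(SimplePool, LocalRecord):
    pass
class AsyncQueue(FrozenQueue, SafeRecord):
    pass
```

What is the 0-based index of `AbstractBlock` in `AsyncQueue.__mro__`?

7

L[AsyncQueue] = AsyncQueue + merge(L[FrozenQueue], L[SafeRecord], [FrozenQueue SafeRecord])
  take FrozenQueue:  [FrozenQueue LazyIndex CachedGraph TinyAgent LocalRecord AsyncActor SimpleActor AbstractIndex object] + [SafeRecord SimplePool AbstractBlock LocalRecord AsyncActor SimpleActor AbstractIndex object] + [FrozenQueue SafeRecord]
  take LazyIndex:  [LazyIndex CachedGraph TinyAgent LocalRecord AsyncActor SimpleActor AbstractIndex object] + [SafeRecord SimplePool AbstractBlock LocalRecord AsyncActor SimpleActor AbstractIndex object] + [SafeRecord]
  take CachedGraph:  [CachedGraph TinyAgent LocalRecord AsyncActor SimpleActor AbstractIndex object] + [SafeRecord SimplePool AbstractBlock LocalRecord AsyncActor SimpleActor AbstractIndex object] + [SafeRecord]
  take TinyAgent:  [TinyAgent LocalRecord AsyncActor SimpleActor AbstractIndex object] + [SafeRecord SimplePool AbstractBlock LocalRecord AsyncActor SimpleActor AbstractIndex object] + [SafeRecord]
  take SafeRecord:  [LocalRecord AsyncActor SimpleActor AbstractIndex object] + [SafeRecord SimplePool AbstractBlock LocalRecord AsyncActor SimpleActor AbstractIndex object] + [SafeRecord]
  take SimplePool:  [LocalRecord AsyncActor SimpleActor AbstractIndex object] + [SimplePool AbstractBlock LocalRecord AsyncActor SimpleActor AbstractIndex object]
  take AbstractBlock:  [LocalRecord AsyncActor SimpleActor AbstractIndex object] + [AbstractBlock LocalRecord AsyncActor SimpleActor AbstractIndex object]
  take LocalRecord:  [LocalRecord AsyncActor SimpleActor AbstractIndex object] + [LocalRecord AsyncActor SimpleActor AbstractIndex object]
  take AsyncActor:  [AsyncActor SimpleActor AbstractIndex object] + [AsyncActor SimpleActor AbstractIndex object]
  take SimpleActor:  [SimpleActor AbstractIndex object] + [SimpleActor AbstractIndex object]
  take AbstractIndex:  [AbstractIndex object] + [AbstractIndex object]
  take object:  [object] + [object]
MRO: AsyncQueue FrozenQueue LazyIndex CachedGraph TinyAgent SafeRecord SimplePool AbstractBlock LocalRecord AsyncActor SimpleActor AbstractIndex object
AbstractBlock sits at index 7.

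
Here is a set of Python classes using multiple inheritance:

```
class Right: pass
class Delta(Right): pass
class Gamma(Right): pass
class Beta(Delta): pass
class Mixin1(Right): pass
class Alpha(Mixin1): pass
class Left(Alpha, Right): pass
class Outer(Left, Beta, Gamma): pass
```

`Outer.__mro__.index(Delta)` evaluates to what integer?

L[Outer] = Outer + merge(L[Left], L[Beta], L[Gamma], [Left Beta Gamma])
  take Left:  [Left Alpha Mixin1 Right object] + [Beta Delta Right object] + [Gamma Right object] + [Left Beta Gamma]
  take Alpha:  [Alpha Mixin1 Right object] + [Beta Delta Right object] + [Gamma Right object] + [Beta Gamma]
  take Mixin1:  [Mixin1 Right object] + [Beta Delta Right object] + [Gamma Right object] + [Beta Gamma]
  take Beta:  [Right object] + [Beta Delta Right object] + [Gamma Right object] + [Beta Gamma]
  take Delta:  [Right object] + [Delta Right object] + [Gamma Right object] + [Gamma]
  take Gamma:  [Right object] + [Right object] + [Gamma Right object] + [Gamma]
  take Right:  [Right object] + [Right object] + [Right object]
  take object:  [object] + [object] + [object]
MRO: Outer Left Alpha Mixin1 Beta Delta Gamma Right object
Delta sits at index 5.

5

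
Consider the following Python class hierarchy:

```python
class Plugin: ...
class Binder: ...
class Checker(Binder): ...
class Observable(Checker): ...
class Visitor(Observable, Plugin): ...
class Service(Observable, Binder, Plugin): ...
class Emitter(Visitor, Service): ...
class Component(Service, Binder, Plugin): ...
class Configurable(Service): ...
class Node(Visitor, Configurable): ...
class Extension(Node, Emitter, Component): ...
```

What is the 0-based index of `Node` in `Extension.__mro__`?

1

L[Extension] = Extension + merge(L[Node], L[Emitter], L[Component], [Node Emitter Component])
  take Node:  [Node Visitor Configurable Service Observable Checker Binder Plugin object] + [Emitter Visitor Service Observable Checker Binder Plugin object] + [Component Service Observable Checker Binder Plugin object] + [Node Emitter Component]
  take Emitter:  [Visitor Configurable Service Observable Checker Binder Plugin object] + [Emitter Visitor Service Observable Checker Binder Plugin object] + [Component Service Observable Checker Binder Plugin object] + [Emitter Component]
  take Visitor:  [Visitor Configurable Service Observable Checker Binder Plugin object] + [Visitor Service Observable Checker Binder Plugin object] + [Component Service Observable Checker Binder Plugin object] + [Component]
  take Configurable:  [Configurable Service Observable Checker Binder Plugin object] + [Service Observable Checker Binder Plugin object] + [Component Service Observable Checker Binder Plugin object] + [Component]
  take Component:  [Service Observable Checker Binder Plugin object] + [Service Observable Checker Binder Plugin object] + [Component Service Observable Checker Binder Plugin object] + [Component]
  take Service:  [Service Observable Checker Binder Plugin object] + [Service Observable Checker Binder Plugin object] + [Service Observable Checker Binder Plugin object]
  take Observable:  [Observable Checker Binder Plugin object] + [Observable Checker Binder Plugin object] + [Observable Checker Binder Plugin object]
  take Checker:  [Checker Binder Plugin object] + [Checker Binder Plugin object] + [Checker Binder Plugin object]
  take Binder:  [Binder Plugin object] + [Binder Plugin object] + [Binder Plugin object]
  take Plugin:  [Plugin object] + [Plugin object] + [Plugin object]
  take object:  [object] + [object] + [object]
MRO: Extension Node Emitter Visitor Configurable Component Service Observable Checker Binder Plugin object
Node sits at index 1.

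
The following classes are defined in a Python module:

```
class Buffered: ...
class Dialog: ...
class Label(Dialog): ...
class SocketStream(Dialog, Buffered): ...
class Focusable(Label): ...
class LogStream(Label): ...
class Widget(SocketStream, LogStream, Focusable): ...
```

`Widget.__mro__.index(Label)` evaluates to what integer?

L[Widget] = Widget + merge(L[SocketStream], L[LogStream], L[Focusable], [SocketStream LogStream Focusable])
  take SocketStream:  [SocketStream Dialog Buffered object] + [LogStream Label Dialog object] + [Focusable Label Dialog object] + [SocketStream LogStream Focusable]
  take LogStream:  [Dialog Buffered object] + [LogStream Label Dialog object] + [Focusable Label Dialog object] + [LogStream Focusable]
  take Focusable:  [Dialog Buffered object] + [Label Dialog object] + [Focusable Label Dialog object] + [Focusable]
  take Label:  [Dialog Buffered object] + [Label Dialog object] + [Label Dialog object]
  take Dialog:  [Dialog Buffered object] + [Dialog object] + [Dialog object]
  take Buffered:  [Buffered object] + [object] + [object]
  take object:  [object] + [object] + [object]
MRO: Widget SocketStream LogStream Focusable Label Dialog Buffered object
Label sits at index 4.

4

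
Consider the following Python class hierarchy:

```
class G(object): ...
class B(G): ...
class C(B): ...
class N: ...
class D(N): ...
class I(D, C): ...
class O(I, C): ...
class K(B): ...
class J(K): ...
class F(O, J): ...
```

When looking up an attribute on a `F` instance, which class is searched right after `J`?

K

L[F] = F + merge(L[O], L[J], [O J])
  take O:  [O I D N C B G object] + [J K B G object] + [O J]
  take I:  [I D N C B G object] + [J K B G object] + [J]
  take D:  [D N C B G object] + [J K B G object] + [J]
  take N:  [N C B G object] + [J K B G object] + [J]
  take C:  [C B G object] + [J K B G object] + [J]
  take J:  [B G object] + [J K B G object] + [J]
  take K:  [B G object] + [K B G object]
  take B:  [B G object] + [B G object]
  take G:  [G object] + [G object]
  take object:  [object] + [object]
MRO: F O I D N C J K B G object
J is at position 6; next is K.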